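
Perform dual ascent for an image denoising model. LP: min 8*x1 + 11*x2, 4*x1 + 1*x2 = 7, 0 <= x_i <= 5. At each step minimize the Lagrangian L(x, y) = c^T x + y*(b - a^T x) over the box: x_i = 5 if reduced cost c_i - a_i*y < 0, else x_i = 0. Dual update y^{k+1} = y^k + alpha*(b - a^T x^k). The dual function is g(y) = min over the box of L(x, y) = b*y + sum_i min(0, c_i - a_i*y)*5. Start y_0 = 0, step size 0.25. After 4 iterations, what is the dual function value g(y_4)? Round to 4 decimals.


Dual ascent for LP: min 8*x1 + 11*x2, 4*x1 + 1*x2 = 7, 0 <= x_i <= 5
Step 1: y^k = 0.0, reduced costs: (8.0, 11.0)
  x^k = (0.0, 0.0), subgradient = b - a^T x = 7.0
  y^{k+1} = 0.0 + 0.25*7.0 = 1.75
Step 2: y^k = 1.75, reduced costs: (1.0, 9.25)
  x^k = (0.0, 0.0), subgradient = b - a^T x = 7.0
  y^{k+1} = 1.75 + 0.25*7.0 = 3.5
Step 3: y^k = 3.5, reduced costs: (-6.0, 7.5)
  x^k = (5.0, 0.0), subgradient = b - a^T x = -13.0
  y^{k+1} = 3.5 + 0.25*-13.0 = 0.25
Step 4: y^k = 0.25, reduced costs: (7.0, 10.75)
  x^k = (0.0, 0.0), subgradient = b - a^T x = 7.0
  y^{k+1} = 0.25 + 0.25*7.0 = 2.0
Dual objective at y_4 = 2.0: reduced costs (0.0, 9.0), box minimizer x = (0.0, 0.0)
g(y_4) = b*y + (c1 - a1*y)*x1 + (c2 - a2*y)*x2 = 7*2.0 + 0.0*0.0 + 9.0*0.0 = 14.0 + 0.0 + 0.0 = 14.0


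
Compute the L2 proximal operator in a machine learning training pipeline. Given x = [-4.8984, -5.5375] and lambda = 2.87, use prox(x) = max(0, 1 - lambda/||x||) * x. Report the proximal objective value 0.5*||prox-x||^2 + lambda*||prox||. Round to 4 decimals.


Step 1: Compute ||x||.
||x|| = 7.3931
Step 2: Compute scaling factor.
scale = max(0, 1 - 2.87/7.3931) = 0.6118
Step 3: prox(x) = [-2.9968, -3.3878]
||prox(x)|| = 4.5231
Step 4: Proximal objective.
0.5*||prox-x||^2 = 4.1185
lambda*||prox|| = 12.9813
Total = 17.0998


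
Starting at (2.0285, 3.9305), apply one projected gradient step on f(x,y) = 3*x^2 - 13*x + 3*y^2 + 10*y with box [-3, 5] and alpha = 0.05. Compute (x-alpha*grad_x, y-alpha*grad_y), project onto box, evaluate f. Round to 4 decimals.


Step 1: Compute gradient at (2.0285, 3.9305).
grad_x = 2*3*2.0285 - 13 = -0.829
grad_y = 2*3*3.9305 + 10 = 33.583
Step 2: Gradient step.
x_raw = 2.0285 - 0.05*-0.829 = 2.07
y_raw = 3.9305 - 0.05*33.583 = 2.2514
Step 3: Project onto [-3, 5].
x_proj = clip(2.07) = 2.07
y_proj = clip(2.2514) = 2.2514
Step 4: Evaluate f.
f(2.07, 2.2514) = 23.664


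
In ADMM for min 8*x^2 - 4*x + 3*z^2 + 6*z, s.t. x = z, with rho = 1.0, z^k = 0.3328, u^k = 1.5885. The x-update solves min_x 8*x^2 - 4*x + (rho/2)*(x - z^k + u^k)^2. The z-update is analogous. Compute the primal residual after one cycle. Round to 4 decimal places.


ADMM iteration with rho = 1.0, z^k = 0.3328, u^k = 1.5885
Step 1: x-update.
Minimize 8*x^2 - 4*x + (1.0/2)*(x - 0.3328 + 1.5885)^2
FOC: (2*8 + 1.0)*x = 4 + 1.0*(0.3328 - 1.5885)
x^{k+1} = 0.1614
Step 2: z-update.
Minimize 3*z^2 + 6*z + (1.0/2)*(0.1614 - z + 1.5885)^2
FOC: (2*3 + 1.0)*z = -6 + 1.0*(0.1614 + 1.5885)
z^{k+1} = -0.6072
Step 3: u-update.
u^{k+1} = 1.5885 + 0.1614 + 0.6072 = 2.3571
Step 4: Primal residual = |0.1614 + 0.6072| = 0.7686


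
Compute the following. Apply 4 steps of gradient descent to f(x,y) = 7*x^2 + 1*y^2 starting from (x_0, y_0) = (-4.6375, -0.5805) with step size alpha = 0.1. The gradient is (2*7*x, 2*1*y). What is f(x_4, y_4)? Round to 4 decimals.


Gradient descent on f(x,y) = 7*x^2 + 1*y^2.
Starting point: (-4.6375, -0.5805), alpha = 0.1
Step 1: grad_x = 2*7*-4.6375 = -64.925, grad_y = 2*1*-0.5805 = -1.161
  x_1 = -4.6375 - 0.1*-64.925 = 1.855
  y_1 = -0.5805 - 0.1*-1.161 = -0.4644
Step 2: grad_x = 2*7*1.855 = 25.97, grad_y = 2*1*-0.4644 = -0.9288
  x_2 = 1.855 - 0.1*25.97 = -0.742
  y_2 = -0.4644 - 0.1*-0.9288 = -0.3715
Step 3: grad_x = 2*7*-0.742 = -10.388, grad_y = 2*1*-0.3715 = -0.743
  x_3 = -0.742 - 0.1*-10.388 = 0.2968
  y_3 = -0.3715 - 0.1*-0.743 = -0.2972
Step 4: grad_x = 2*7*0.2968 = 4.1552, grad_y = 2*1*-0.2972 = -0.5944
  x_4 = 0.2968 - 0.1*4.1552 = -0.1187
  y_4 = -0.2972 - 0.1*-0.5944 = -0.2378
f(-0.1187, -0.2378) = 7*(-0.1187)^2 + 1*(-0.2378)^2 = 0.1552


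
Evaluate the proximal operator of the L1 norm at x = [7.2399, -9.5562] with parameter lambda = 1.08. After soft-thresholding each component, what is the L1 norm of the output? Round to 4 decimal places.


Soft-thresholding with lambda = 1.08:
prox(7.2399) = sign(7.2399)*max(|7.2399| - 1.08, 0) = 6.1599
prox(-9.5562) = sign(-9.5562)*max(|-9.5562| - 1.08, 0) = -8.4762
prox(x) = [6.1599, -8.4762]
||prox(x)||_1 = 6.1599 + 8.4762 = 14.6361


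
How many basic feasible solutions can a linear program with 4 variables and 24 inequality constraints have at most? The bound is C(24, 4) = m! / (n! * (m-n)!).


Each vertex corresponds to some choice of n active constraints out of m, so the number of vertices is at most C(m, n) = m! / (n!(m-n)!).
m = 24, n = 4
Numerator: 24 * 23 * 22 * 21
Denominator: 4! = 24
C(24, 4) = 10626


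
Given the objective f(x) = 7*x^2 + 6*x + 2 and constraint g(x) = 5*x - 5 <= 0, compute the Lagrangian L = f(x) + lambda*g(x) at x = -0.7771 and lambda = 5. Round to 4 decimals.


Step 1: Evaluate f(x).
f(-0.7771) = 7*(-0.7771)^2 + 6*(-0.7771) + 2 = 1.5646
Step 2: Evaluate g(x).
g(-0.7771) = 5*-0.7771 - 5 = -8.8855
Step 3: Compute Lagrangian.
L = 1.5646 + 5*-8.8855 = -42.8629


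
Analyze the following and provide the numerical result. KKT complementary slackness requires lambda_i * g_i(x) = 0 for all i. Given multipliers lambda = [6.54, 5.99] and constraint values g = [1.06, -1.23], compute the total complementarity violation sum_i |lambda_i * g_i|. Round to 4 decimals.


KKT complementary slackness check:
lambda_1 * g_1 = 6.54 * 1.06 = 6.9324
lambda_2 * g_2 = 5.99 * -1.23 = -7.3677
Total violation = 6.9324 + 7.3677 = 14.3001


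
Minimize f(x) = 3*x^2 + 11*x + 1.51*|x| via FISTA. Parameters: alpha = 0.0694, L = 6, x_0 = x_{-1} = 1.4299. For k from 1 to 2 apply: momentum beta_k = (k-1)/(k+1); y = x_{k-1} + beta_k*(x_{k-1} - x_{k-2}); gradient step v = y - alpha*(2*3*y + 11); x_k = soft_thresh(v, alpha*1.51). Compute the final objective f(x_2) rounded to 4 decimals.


FISTA on f(x) = 3*x^2 + 11*x + 1.51*|x|
L = 6, alpha = 0.0694
Iteration 1: beta = 0.0, y = 1.4299 + 0.0*(1.4299 - 1.4299) = 1.4299
  grad(y) = 19.5794, v = y - alpha*grad = 0.0711
  prox(v) = soft_thresh(0.0711, 0.1048) = 0.0
Iteration 2: beta = 0.3333, y = 0.0 + 0.3333*(0.0 - 1.4299) = -0.4766
  grad(y) = 8.1402, v = y - alpha*grad = -1.0416
  prox(v) = soft_thresh(-1.0416, 0.1048) = -0.9368
f(x_2) = 3*(-0.9368)^2 + 11*(-0.9368) + 1.51*|-0.9368| = -6.2573


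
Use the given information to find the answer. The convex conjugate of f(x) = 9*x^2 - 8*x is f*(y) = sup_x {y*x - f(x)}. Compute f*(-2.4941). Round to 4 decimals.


f*(y) = sup_x {y*x - a*x^2 - b*x} = sup_x {(y-b)*x - a*x^2}
FOC: (y - b) - 2a*x = 0 => x* = (y - b)/(2a)
x* = (-2.4941 + 8)/(2*9) = 0.3059
f*(-2.4941) = (y-b)^2/(4a) = (-2.4941 + 8)^2/(4*9)
= 30.3149/36 = 0.8421


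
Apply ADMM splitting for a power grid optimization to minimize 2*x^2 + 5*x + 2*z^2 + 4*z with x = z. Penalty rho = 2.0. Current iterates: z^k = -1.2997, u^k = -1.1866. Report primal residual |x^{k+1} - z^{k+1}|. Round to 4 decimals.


ADMM iteration with rho = 2.0, z^k = -1.2997, u^k = -1.1866
Step 1: x-update.
Minimize 2*x^2 + 5*x + (2.0/2)*(x + 1.2997 - 1.1866)^2
FOC: (2*2 + 2.0)*x = -5 + 2.0*(-1.2997 + 1.1866)
x^{k+1} = -0.871
Step 2: z-update.
Minimize 2*z^2 + 4*z + (2.0/2)*(-0.871 - z - 1.1866)^2
FOC: (2*2 + 2.0)*z = -4 + 2.0*(-0.871 - 1.1866)
z^{k+1} = -1.3525
Step 3: u-update.
u^{k+1} = -1.1866 - 0.871 + 1.3525 = -0.7051
Step 4: Primal residual = |-0.871 + 1.3525| = 0.4815


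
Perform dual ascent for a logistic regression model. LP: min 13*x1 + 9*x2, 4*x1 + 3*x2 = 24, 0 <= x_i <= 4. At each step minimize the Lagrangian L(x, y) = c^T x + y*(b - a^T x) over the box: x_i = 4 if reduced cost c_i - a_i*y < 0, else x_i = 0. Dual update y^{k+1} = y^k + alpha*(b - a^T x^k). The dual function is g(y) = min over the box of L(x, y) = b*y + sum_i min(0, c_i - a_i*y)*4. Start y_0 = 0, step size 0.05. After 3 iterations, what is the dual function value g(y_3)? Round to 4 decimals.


Dual ascent for LP: min 13*x1 + 9*x2, 4*x1 + 3*x2 = 24, 0 <= x_i <= 4
Step 1: y^k = 0.0, reduced costs: (13.0, 9.0)
  x^k = (0.0, 0.0), subgradient = b - a^T x = 24.0
  y^{k+1} = 0.0 + 0.05*24.0 = 1.2
Step 2: y^k = 1.2, reduced costs: (8.2, 5.4)
  x^k = (0.0, 0.0), subgradient = b - a^T x = 24.0
  y^{k+1} = 1.2 + 0.05*24.0 = 2.4
Step 3: y^k = 2.4, reduced costs: (3.4, 1.8)
  x^k = (0.0, 0.0), subgradient = b - a^T x = 24.0
  y^{k+1} = 2.4 + 0.05*24.0 = 3.6
Dual objective at y_3 = 3.6: reduced costs (-1.4, -1.8), box minimizer x = (4.0, 4.0)
g(y_3) = b*y + (c1 - a1*y)*x1 + (c2 - a2*y)*x2 = 24*3.6 + (-1.4)*4.0 + (-1.8)*4.0 = 86.4 - 5.6 - 7.2 = 73.6


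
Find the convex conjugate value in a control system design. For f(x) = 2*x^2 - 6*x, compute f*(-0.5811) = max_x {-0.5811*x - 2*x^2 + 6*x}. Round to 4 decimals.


f*(y) = sup_x {y*x - a*x^2 - b*x} = sup_x {(y-b)*x - a*x^2}
FOC: (y - b) - 2a*x = 0 => x* = (y - b)/(2a)
x* = (-0.5811 + 6)/(2*2) = 1.3547
f*(-0.5811) = (y-b)^2/(4a) = (-0.5811 + 6)^2/(4*2)
= 29.3645/8 = 3.6706


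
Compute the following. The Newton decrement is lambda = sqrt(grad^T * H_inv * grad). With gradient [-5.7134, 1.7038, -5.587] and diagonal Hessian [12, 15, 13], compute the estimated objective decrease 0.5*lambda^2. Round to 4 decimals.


Step 1: H is diagonal, so H^(-1) * g = [-0.4761, 0.1136, -0.4298].
Step 2: g^T H^(-1) g = sum_i g_i^2 / H_ii
  = (-5.7134)^2/12 + (1.7038)^2/15 + (-5.587)^2/13
  = 2.7202 + 0.1935 + 2.4011 = 5.3149
Step 3: Objective decrease = 0.5 * g^T H^(-1) g = 2.6574


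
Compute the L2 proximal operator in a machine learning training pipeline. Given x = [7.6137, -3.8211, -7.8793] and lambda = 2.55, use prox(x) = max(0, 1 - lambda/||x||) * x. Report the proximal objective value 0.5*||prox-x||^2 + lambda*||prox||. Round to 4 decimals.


Step 1: Compute ||x||.
||x|| = 11.604
Step 2: Compute scaling factor.
scale = max(0, 1 - 2.55/11.604) = 0.7802
Step 3: prox(x) = [5.9406, -2.9814, -6.1478]
||prox(x)|| = 9.054
Step 4: Proximal objective.
0.5*||prox-x||^2 = 3.2513
lambda*||prox|| = 23.0877
Total = 26.3389


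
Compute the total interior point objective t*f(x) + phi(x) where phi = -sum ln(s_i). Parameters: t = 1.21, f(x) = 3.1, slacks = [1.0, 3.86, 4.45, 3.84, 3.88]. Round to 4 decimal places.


Step 1: Compute log-barrier.
ln values: [0.0, 1.3507, 1.4929, 1.3455, 1.3558]
phi = -(0.0 + 1.3507 + 1.4929 + 1.3455 + 1.3558) = -5.5449
Step 2: Compute augmented objective.
t*f(x) = 1.21*3.1 = 3.751
Total = 3.751 - 5.5449 = -1.7939


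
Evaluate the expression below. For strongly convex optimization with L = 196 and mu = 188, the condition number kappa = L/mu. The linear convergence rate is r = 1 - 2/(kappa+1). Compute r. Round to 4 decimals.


Step 1: Compute the condition number.
kappa = L/mu = 196/188 = 1.0426
Step 2: Compute the convergence rate.
r = 1 - 2/(kappa + 1) = 1 - 2*mu/(L + mu) = (L - mu)/(L + mu) = 8/384 = 0.0208


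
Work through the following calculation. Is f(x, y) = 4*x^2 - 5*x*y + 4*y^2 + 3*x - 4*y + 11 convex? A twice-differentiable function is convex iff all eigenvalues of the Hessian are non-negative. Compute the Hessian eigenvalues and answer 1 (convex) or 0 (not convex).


The Hessian of f(x,y) = 4*x^2 - 5*x*y + 4*y^2 + 3*x - 4*y + 11 is:
H = [[8, -5], [-5, 8]]
Trace = 8 + 8 = 16
Determinant = 8*8 - (-5)^2 = 39
Discriminant = (16)^2 - 4*39 = 100.0
Eigenvalues: lambda_1 = 3.0, lambda_2 = 13.0
The function is convex.

1


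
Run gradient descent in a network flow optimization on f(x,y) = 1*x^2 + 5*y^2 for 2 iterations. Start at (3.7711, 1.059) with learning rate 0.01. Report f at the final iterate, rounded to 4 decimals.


Gradient descent on f(x,y) = 1*x^2 + 5*y^2.
Starting point: (3.7711, 1.059), alpha = 0.01
Step 1: grad_x = 2*1*3.7711 = 7.5422, grad_y = 2*5*1.059 = 10.59
  x_1 = 3.7711 - 0.01*7.5422 = 3.6957
  y_1 = 1.059 - 0.01*10.59 = 0.9531
Step 2: grad_x = 2*1*3.6957 = 7.3914, grad_y = 2*5*0.9531 = 9.531
  x_2 = 3.6957 - 0.01*7.3914 = 3.6218
  y_2 = 0.9531 - 0.01*9.531 = 0.8578
f(3.6218, 0.8578) = 1*3.6218^2 + 5*0.8578^2 = 16.7962


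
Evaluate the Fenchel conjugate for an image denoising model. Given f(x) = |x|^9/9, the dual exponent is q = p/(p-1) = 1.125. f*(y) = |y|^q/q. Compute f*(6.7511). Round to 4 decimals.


The conjugate exponent q satisfies 1/p + 1/q = 1.
p = 9, so q = 9/(9 - 1) = 1.125
|y|^q = 6.7511^1.125 = 8.5713
f*(6.7511) = 8.5713 / 1.125 = 7.6189


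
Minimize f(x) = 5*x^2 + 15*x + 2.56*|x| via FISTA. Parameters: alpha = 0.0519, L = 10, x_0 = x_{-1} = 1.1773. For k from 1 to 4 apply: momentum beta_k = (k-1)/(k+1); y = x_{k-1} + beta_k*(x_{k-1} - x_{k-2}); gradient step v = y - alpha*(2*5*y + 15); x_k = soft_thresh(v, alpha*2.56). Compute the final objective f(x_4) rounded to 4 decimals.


FISTA on f(x) = 5*x^2 + 15*x + 2.56*|x|
L = 10, alpha = 0.0519
Iteration 1: beta = 0.0, y = 1.1773 + 0.0*(1.1773 - 1.1773) = 1.1773
  grad(y) = 26.773, v = y - alpha*grad = -0.2122
  prox(v) = soft_thresh(-0.2122, 0.1329) = -0.0794
Iteration 2: beta = 0.3333, y = -0.0794 + 0.3333*(-0.0794 - 1.1773) = -0.4982
  grad(y) = 10.0176, v = y - alpha*grad = -1.0182
  prox(v) = soft_thresh(-1.0182, 0.1329) = -0.8853
Iteration 3: beta = 0.5, y = -0.8853 + 0.5*(-0.8853 + 0.0794) = -1.2883
  grad(y) = 2.1174, v = y - alpha*grad = -1.3982
  prox(v) = soft_thresh(-1.3982, 0.1329) = -1.2653
Iteration 4: beta = 0.6, y = -1.2653 + 0.6*(-1.2653 + 0.8853) = -1.4933
  grad(y) = 0.0671, v = y - alpha*grad = -1.4968
  prox(v) = soft_thresh(-1.4968, 0.1329) = -1.3639
f(x_4) = 5*(-1.3639)^2 + 15*(-1.3639) + 2.56*|-1.3639| = -7.6658


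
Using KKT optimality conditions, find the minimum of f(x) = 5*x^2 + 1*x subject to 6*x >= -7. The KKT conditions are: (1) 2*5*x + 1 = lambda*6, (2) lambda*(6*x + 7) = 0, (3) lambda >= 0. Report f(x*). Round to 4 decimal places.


Step 1: Try lambda = 0 (constraint inactive).
Stationarity: 2*5*x + 1 = 0
x* = -1/(2*5) = -0.1
Check constraint: 6*-0.1 = -0.6 >= -7 -- satisfied.
Step 2: Compute optimal value.
f(x*) = 5*(-0.1)^2 + 1*(-0.1) = -0.05


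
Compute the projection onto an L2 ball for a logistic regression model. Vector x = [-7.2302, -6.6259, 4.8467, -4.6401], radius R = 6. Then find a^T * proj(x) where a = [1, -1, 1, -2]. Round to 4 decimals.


Step 1: Compute ||x|| (intermediates to 6 decimals).
||x|| = sqrt((-7.2302)^2 + (-6.6259)^2 + 4.8467^2 + (-4.6401)^2) = 11.882734
Step 2: Project.
Since ||x|| > R, scale = R/||x|| = 6/11.882734 = 0.504934, proj(x) = scale * x
proj(x) = [-3.650774, -3.345642, 2.447264, -2.342944]
Step 3: Dot product.
a^T * proj(x) = 1*(-3.650774) - 1*(-3.345642) + 1*2.447264 - 2*(-2.342944) = 6.828


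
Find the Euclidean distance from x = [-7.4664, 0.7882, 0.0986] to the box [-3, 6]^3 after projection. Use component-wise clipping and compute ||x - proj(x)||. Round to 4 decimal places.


Project each component onto [-3, 6].
clip(-7.4664) = -3.0, clip(0.7882) = 0.7882, clip(0.0986) = 0.0986
Projection = [-3.0, 0.7882, 0.0986]
Squared diffs: [19.9487, 0.0, 0.0]
Distance = sqrt(19.9487) = 4.4664


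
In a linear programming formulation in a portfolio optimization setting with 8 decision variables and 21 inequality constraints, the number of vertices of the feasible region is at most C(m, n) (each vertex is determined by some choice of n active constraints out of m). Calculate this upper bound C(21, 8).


Each vertex corresponds to some choice of n active constraints out of m, so the number of vertices is at most C(m, n) = m! / (n!(m-n)!).
m = 21, n = 8
Numerator: 21 * 20 * 19 * 18 * 17 * 16 * 15 * 14
Denominator: 8! = 40320
C(21, 8) = 203490


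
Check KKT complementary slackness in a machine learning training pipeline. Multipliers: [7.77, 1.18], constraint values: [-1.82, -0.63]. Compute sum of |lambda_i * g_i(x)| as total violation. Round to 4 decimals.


KKT complementary slackness check:
lambda_1 * g_1 = 7.77 * -1.82 = -14.1414
lambda_2 * g_2 = 1.18 * -0.63 = -0.7434
Total violation = 14.1414 + 0.7434 = 14.8848


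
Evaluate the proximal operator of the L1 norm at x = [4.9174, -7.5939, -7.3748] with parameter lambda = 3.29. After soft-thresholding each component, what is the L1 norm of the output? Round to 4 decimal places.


Soft-thresholding with lambda = 3.29:
prox(4.9174) = sign(4.9174)*max(|4.9174| - 3.29, 0) = 1.6274
prox(-7.5939) = sign(-7.5939)*max(|-7.5939| - 3.29, 0) = -4.3039
prox(-7.3748) = sign(-7.3748)*max(|-7.3748| - 3.29, 0) = -4.0848
prox(x) = [1.6274, -4.3039, -4.0848]
||prox(x)||_1 = 1.6274 + 4.3039 + 4.0848 = 10.0161


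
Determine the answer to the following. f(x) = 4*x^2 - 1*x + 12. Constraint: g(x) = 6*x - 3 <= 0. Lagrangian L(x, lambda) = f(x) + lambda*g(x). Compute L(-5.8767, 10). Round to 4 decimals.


Step 1: Evaluate f(x).
f(-5.8767) = 4*(-5.8767)^2 - 1*(-5.8767) + 12 = 156.0191
Step 2: Evaluate g(x).
g(-5.8767) = 6*-5.8767 - 3 = -38.2602
Step 3: Compute Lagrangian.
L = 156.0191 + 10*-38.2602 = -226.5829


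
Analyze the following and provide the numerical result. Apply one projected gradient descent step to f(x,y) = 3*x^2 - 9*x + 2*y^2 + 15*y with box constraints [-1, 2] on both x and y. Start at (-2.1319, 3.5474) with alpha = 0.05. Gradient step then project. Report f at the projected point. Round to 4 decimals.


Step 1: Compute gradient at (-2.1319, 3.5474).
grad_x = 2*3*-2.1319 - 9 = -21.7914
grad_y = 2*2*3.5474 + 15 = 29.1896
Step 2: Gradient step.
x_raw = -2.1319 - 0.05*-21.7914 = -1.0423
y_raw = 3.5474 - 0.05*29.1896 = 2.0879
Step 3: Project onto [-1, 2].
x_proj = clip(-1.0423) = -1.0
y_proj = clip(2.0879) = 2.0
Step 4: Evaluate f.
f(-1.0, 2.0) = 50.0


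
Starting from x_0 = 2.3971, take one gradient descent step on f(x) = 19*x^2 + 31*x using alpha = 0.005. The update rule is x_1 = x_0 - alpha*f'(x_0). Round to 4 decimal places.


We compute the gradient at x_0 and apply the update.
f'(x) = 38*x + 31
f'(2.3971) = 38*2.3971 + 31 = 122.0898
x_1 = 2.3971 - 0.005*122.0898 = 1.7867


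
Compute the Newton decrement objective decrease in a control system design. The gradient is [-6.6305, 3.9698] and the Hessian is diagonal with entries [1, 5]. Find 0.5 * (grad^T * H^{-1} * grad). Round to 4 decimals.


Step 1: H is diagonal, so H^(-1) * g = [-6.6305, 0.794].
Step 2: g^T H^(-1) g = sum_i g_i^2 / H_ii
  = (-6.6305)^2/1 + (3.9698)^2/5
  = 43.9635 + 3.1519 = 47.1154
Step 3: Objective decrease = 0.5 * g^T H^(-1) g = 23.5577


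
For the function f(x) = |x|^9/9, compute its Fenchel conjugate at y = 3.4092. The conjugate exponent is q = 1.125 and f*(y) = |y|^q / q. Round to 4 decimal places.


The conjugate exponent q satisfies 1/p + 1/q = 1.
p = 9, so q = 9/(9 - 1) = 1.125
|y|^q = 3.4092^1.125 = 3.9741
f*(3.4092) = 3.9741 / 1.125 = 3.5325


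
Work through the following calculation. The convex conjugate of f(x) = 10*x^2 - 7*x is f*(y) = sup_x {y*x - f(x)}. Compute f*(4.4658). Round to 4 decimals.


f*(y) = sup_x {y*x - a*x^2 - b*x} = sup_x {(y-b)*x - a*x^2}
FOC: (y - b) - 2a*x = 0 => x* = (y - b)/(2a)
x* = (4.4658 + 7)/(2*10) = 0.5733
f*(4.4658) = (y-b)^2/(4a) = (4.4658 + 7)^2/(4*10)
= 131.4646/40 = 3.2866


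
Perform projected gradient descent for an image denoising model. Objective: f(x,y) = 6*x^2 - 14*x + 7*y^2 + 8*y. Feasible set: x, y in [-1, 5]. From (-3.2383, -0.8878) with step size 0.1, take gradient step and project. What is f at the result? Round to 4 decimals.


Step 1: Compute gradient at (-3.2383, -0.8878).
grad_x = 2*6*-3.2383 - 14 = -52.8596
grad_y = 2*7*-0.8878 + 8 = -4.4292
Step 2: Gradient step.
x_raw = -3.2383 - 0.1*-52.8596 = 2.0477
y_raw = -0.8878 - 0.1*-4.4292 = -0.4449
Step 3: Project onto [-1, 5].
x_proj = clip(2.0477) = 2.0477
y_proj = clip(-0.4449) = -0.4449
Step 4: Evaluate f.
f(2.0477, -0.4449) = -5.6834


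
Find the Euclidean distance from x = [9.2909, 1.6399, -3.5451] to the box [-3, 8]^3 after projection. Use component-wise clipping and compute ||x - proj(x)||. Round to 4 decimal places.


Project each component onto [-3, 8].
clip(9.2909) = 8.0, clip(1.6399) = 1.6399, clip(-3.5451) = -3.0
Projection = [8.0, 1.6399, -3.0]
Squared diffs: [1.6664, 0.0, 0.2971]
Distance = sqrt(1.9635) = 1.4013


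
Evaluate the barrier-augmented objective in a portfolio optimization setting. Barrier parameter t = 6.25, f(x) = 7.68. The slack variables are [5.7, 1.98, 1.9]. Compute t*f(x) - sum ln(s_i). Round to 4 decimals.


Step 1: Compute log-barrier.
ln values: [1.7405, 0.6831, 0.6419]
phi = -(1.7405 + 0.6831 + 0.6419) = -3.0654
Step 2: Compute augmented objective.
t*f(x) = 6.25*7.68 = 48.0
Total = 48.0 - 3.0654 = 44.9346


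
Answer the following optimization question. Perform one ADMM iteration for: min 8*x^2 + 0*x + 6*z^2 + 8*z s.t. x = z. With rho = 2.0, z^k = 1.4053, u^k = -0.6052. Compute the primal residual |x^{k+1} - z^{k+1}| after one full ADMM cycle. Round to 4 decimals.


ADMM iteration with rho = 2.0, z^k = 1.4053, u^k = -0.6052
Step 1: x-update.
Minimize 8*x^2 + 0*x + (2.0/2)*(x - 1.4053 - 0.6052)^2
FOC: (2*8 + 2.0)*x = 0 + 2.0*(1.4053 + 0.6052)
x^{k+1} = 0.2234
Step 2: z-update.
Minimize 6*z^2 + 8*z + (2.0/2)*(0.2234 - z - 0.6052)^2
FOC: (2*6 + 2.0)*z = -8 + 2.0*(0.2234 - 0.6052)
z^{k+1} = -0.626
Step 3: u-update.
u^{k+1} = -0.6052 + 0.2234 + 0.626 = 0.2442
Step 4: Primal residual = |0.2234 + 0.626| = 0.8494


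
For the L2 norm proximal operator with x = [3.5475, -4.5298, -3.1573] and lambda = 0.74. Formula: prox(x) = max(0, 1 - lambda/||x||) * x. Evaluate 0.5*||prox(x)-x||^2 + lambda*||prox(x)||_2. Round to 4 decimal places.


Step 1: Compute ||x||.
||x|| = 6.563
Step 2: Compute scaling factor.
scale = max(0, 1 - 0.74/6.563) = 0.8872
Step 3: prox(x) = [3.1475, -4.019, -2.8013]
||prox(x)|| = 5.823
Step 4: Proximal objective.
0.5*||prox-x||^2 = 0.2738
lambda*||prox|| = 4.309
Total = 4.5828


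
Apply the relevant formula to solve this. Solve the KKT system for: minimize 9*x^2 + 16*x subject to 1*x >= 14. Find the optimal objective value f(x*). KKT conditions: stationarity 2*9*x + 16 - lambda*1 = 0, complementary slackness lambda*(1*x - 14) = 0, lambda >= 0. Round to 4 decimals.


Step 1: Try lambda = 0 (constraint inactive).
x_unc = -16/(2*9) = -0.8889
Check: 1*-0.8889 = -0.8889 < 14 -- violated!
Step 2: Constraint must be active: 1*x = 14
x* = 14/1 = 14.0
lambda = (2*9*14.0 + 16)/1 = 268.0
Step 3: Compute optimal value.
f(x*) = 9*14.0^2 + 16*14.0 = 1988.0


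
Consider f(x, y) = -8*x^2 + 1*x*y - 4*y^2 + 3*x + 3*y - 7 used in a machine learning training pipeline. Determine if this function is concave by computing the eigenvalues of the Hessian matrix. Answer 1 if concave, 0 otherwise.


The Hessian of f(x,y) = -8*x^2 + 1*x*y - 4*y^2 + 3*x + 3*y - 7 is:
H = [[-16, 1], [1, -8]]
Trace = -16 - 8 = -24
Determinant = -16*-8 - (1)^2 = 127
Discriminant = (-24)^2 - 4*127 = 68.0
Eigenvalues: lambda_1 = -16.1231, lambda_2 = -7.8769
The function is concave.

1


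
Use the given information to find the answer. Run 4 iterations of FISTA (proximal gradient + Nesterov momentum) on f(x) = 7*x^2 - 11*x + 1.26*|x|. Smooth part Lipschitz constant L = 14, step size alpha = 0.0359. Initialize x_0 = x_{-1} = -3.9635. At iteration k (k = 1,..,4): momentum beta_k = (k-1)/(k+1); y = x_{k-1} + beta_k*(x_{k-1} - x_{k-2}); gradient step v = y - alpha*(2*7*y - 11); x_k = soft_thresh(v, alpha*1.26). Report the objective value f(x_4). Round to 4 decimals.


FISTA on f(x) = 7*x^2 - 11*x + 1.26*|x|
L = 14, alpha = 0.0359
Iteration 1: beta = 0.0, y = -3.9635 + 0.0*(-3.9635 + 3.9635) = -3.9635
  grad(y) = -66.489, v = y - alpha*grad = -1.5765
  prox(v) = soft_thresh(-1.5765, 0.0452) = -1.5313
Iteration 2: beta = 0.3333, y = -1.5313 + 0.3333*(-1.5313 + 3.9635) = -0.7206
  grad(y) = -21.0881, v = y - alpha*grad = 0.0365
  prox(v) = soft_thresh(0.0365, 0.0452) = 0.0
Iteration 3: beta = 0.5, y = 0.0 + 0.5*(0.0 + 1.5313) = 0.7657
  grad(y) = -0.2808, v = y - alpha*grad = 0.7757
  prox(v) = soft_thresh(0.7757, 0.0452) = 0.7305
Iteration 4: beta = 0.6, y = 0.7305 + 0.6*(0.7305 - 0.0) = 1.1688
  grad(y) = 5.3633, v = y - alpha*grad = 0.9763
  prox(v) = soft_thresh(0.9763, 0.0452) = 0.931
f(x_4) = 7*0.931^2 - 11*0.931 + 1.26*|0.931| = -3.0005


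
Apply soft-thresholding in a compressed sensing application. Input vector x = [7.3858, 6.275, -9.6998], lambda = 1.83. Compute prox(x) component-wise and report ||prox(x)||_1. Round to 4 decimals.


Soft-thresholding with lambda = 1.83:
prox(7.3858) = sign(7.3858)*max(|7.3858| - 1.83, 0) = 5.5558
prox(6.275) = sign(6.275)*max(|6.275| - 1.83, 0) = 4.445
prox(-9.6998) = sign(-9.6998)*max(|-9.6998| - 1.83, 0) = -7.8698
prox(x) = [5.5558, 4.445, -7.8698]
||prox(x)||_1 = 5.5558 + 4.445 + 7.8698 = 17.8706


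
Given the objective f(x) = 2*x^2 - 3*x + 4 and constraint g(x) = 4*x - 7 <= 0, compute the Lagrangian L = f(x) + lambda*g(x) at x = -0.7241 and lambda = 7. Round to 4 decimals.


Step 1: Evaluate f(x).
f(-0.7241) = 2*(-0.7241)^2 - 3*(-0.7241) + 4 = 7.2209
Step 2: Evaluate g(x).
g(-0.7241) = 4*-0.7241 - 7 = -9.8964
Step 3: Compute Lagrangian.
L = 7.2209 + 7*-9.8964 = -62.0539


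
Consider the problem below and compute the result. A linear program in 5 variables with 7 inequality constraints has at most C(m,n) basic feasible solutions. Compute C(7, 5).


Each vertex corresponds to some choice of n active constraints out of m, so the number of vertices is at most C(m, n) = m! / (n!(m-n)!).
m = 7, n = 5
Numerator: 7 * 6 * 5 * 4 * 3
Denominator: 5! = 120
C(7, 5) = 21


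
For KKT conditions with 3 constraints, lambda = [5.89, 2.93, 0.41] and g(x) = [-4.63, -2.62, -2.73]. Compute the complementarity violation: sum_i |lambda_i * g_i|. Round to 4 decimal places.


KKT complementary slackness check:
lambda_1 * g_1 = 5.89 * -4.63 = -27.2707
lambda_2 * g_2 = 2.93 * -2.62 = -7.6766
lambda_3 * g_3 = 0.41 * -2.73 = -1.1193
Total violation = 27.2707 + 7.6766 + 1.1193 = 36.0666


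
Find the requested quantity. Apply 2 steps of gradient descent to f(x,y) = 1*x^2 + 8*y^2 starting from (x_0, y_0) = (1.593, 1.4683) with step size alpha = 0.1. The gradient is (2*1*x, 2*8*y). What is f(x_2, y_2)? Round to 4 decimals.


Gradient descent on f(x,y) = 1*x^2 + 8*y^2.
Starting point: (1.593, 1.4683), alpha = 0.1
Step 1: grad_x = 2*1*1.593 = 3.186, grad_y = 2*8*1.4683 = 23.4928
  x_1 = 1.593 - 0.1*3.186 = 1.2744
  y_1 = 1.4683 - 0.1*23.4928 = -0.881
Step 2: grad_x = 2*1*1.2744 = 2.5488, grad_y = 2*8*-0.881 = -14.0957
  x_2 = 1.2744 - 0.1*2.5488 = 1.0195
  y_2 = -0.881 - 0.1*-14.0957 = 0.5286
f(1.0195, 0.5286) = 1*1.0195^2 + 8*0.5286^2 = 3.2747


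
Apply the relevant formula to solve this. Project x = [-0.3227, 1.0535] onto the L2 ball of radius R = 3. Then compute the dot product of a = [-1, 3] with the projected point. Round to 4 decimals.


Step 1: Compute ||x|| (intermediates to 6 decimals).
||x|| = sqrt((-0.3227)^2 + 1.0535^2) = 1.101816
Step 2: Project.
Since ||x|| <= R, proj = x (no scaling needed).
proj(x) = [-0.3227, 1.0535]
Step 3: Dot product.
a^T * proj(x) = -1*(-0.3227) + 3*1.0535 = 3.4832


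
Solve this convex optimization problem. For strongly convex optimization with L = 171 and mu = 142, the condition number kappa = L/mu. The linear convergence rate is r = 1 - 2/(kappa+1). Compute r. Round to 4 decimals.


Step 1: Compute the condition number.
kappa = L/mu = 171/142 = 1.2042
Step 2: Compute the convergence rate.
r = 1 - 2/(kappa + 1) = 1 - 2*mu/(L + mu) = (L - mu)/(L + mu) = 29/313 = 0.0927


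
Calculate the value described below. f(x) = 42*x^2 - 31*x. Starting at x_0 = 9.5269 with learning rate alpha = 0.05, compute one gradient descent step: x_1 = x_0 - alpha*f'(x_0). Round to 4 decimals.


We compute the gradient at x_0 and apply the update.
f'(x) = 84*x - 31
f'(9.5269) = 84*9.5269 - 31 = 769.2596
x_1 = 9.5269 - 0.05*769.2596 = -28.9361


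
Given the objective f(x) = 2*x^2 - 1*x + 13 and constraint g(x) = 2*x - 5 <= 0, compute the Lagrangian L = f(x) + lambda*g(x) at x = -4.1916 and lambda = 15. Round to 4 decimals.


Step 1: Evaluate f(x).
f(-4.1916) = 2*(-4.1916)^2 - 1*(-4.1916) + 13 = 52.3306
Step 2: Evaluate g(x).
g(-4.1916) = 2*-4.1916 - 5 = -13.3832
Step 3: Compute Lagrangian.
L = 52.3306 + 15*-13.3832 = -148.4174


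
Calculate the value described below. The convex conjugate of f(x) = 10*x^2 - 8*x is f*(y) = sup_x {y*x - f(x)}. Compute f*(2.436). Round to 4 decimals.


f*(y) = sup_x {y*x - a*x^2 - b*x} = sup_x {(y-b)*x - a*x^2}
FOC: (y - b) - 2a*x = 0 => x* = (y - b)/(2a)
x* = (2.436 + 8)/(2*10) = 0.5218
f*(2.436) = (y-b)^2/(4a) = (2.436 + 8)^2/(4*10)
= 108.9101/40 = 2.7228


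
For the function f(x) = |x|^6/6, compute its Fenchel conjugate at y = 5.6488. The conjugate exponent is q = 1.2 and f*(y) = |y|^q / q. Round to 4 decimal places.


The conjugate exponent q satisfies 1/p + 1/q = 1.
p = 6, so q = 6/(6 - 1) = 1.2
|y|^q = 5.6488^1.2 = 7.9863
f*(5.6488) = 7.9863 / 1.2 = 6.6553


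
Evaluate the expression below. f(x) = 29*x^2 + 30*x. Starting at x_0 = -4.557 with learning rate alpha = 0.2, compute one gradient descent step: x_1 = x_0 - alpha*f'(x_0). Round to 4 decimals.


We compute the gradient at x_0 and apply the update.
f'(x) = 58*x + 30
f'(-4.557) = 58*-4.557 + 30 = -234.306
x_1 = -4.557 - 0.2*-234.306 = 42.3042


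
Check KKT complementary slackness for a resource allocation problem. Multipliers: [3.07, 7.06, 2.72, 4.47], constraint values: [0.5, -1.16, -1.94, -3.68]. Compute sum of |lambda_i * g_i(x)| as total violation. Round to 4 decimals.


KKT complementary slackness check:
lambda_1 * g_1 = 3.07 * 0.5 = 1.535
lambda_2 * g_2 = 7.06 * -1.16 = -8.1896
lambda_3 * g_3 = 2.72 * -1.94 = -5.2768
lambda_4 * g_4 = 4.47 * -3.68 = -16.4496
Total violation = 1.535 + 8.1896 + 5.2768 + 16.4496 = 31.451


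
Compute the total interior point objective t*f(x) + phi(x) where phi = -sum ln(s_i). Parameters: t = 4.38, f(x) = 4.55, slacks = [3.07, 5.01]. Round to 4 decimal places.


Step 1: Compute log-barrier.
ln values: [1.1217, 1.6114]
phi = -(1.1217 + 1.6114) = -2.7331
Step 2: Compute augmented objective.
t*f(x) = 4.38*4.55 = 19.929
Total = 19.929 - 2.7331 = 17.1959


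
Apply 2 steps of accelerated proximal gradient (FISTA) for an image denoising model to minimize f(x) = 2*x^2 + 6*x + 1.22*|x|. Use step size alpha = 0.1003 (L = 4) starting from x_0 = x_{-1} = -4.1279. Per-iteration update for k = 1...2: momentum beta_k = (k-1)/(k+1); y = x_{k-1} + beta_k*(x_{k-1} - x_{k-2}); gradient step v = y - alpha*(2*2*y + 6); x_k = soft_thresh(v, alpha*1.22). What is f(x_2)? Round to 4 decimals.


FISTA on f(x) = 2*x^2 + 6*x + 1.22*|x|
L = 4, alpha = 0.1003
Iteration 1: beta = 0.0, y = -4.1279 + 0.0*(-4.1279 + 4.1279) = -4.1279
  grad(y) = -10.5116, v = y - alpha*grad = -3.0736
  prox(v) = soft_thresh(-3.0736, 0.1224) = -2.9512
Iteration 2: beta = 0.3333, y = -2.9512 + 0.3333*(-2.9512 + 4.1279) = -2.559
  grad(y) = -4.236, v = y - alpha*grad = -2.1341
  prox(v) = soft_thresh(-2.1341, 0.1224) = -2.0118
f(x_2) = 2*(-2.0118)^2 + 6*(-2.0118) + 1.22*|-2.0118| = -1.5219


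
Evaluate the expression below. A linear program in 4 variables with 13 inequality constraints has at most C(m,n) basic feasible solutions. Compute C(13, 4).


Each vertex corresponds to some choice of n active constraints out of m, so the number of vertices is at most C(m, n) = m! / (n!(m-n)!).
m = 13, n = 4
Numerator: 13 * 12 * 11 * 10
Denominator: 4! = 24
C(13, 4) = 715


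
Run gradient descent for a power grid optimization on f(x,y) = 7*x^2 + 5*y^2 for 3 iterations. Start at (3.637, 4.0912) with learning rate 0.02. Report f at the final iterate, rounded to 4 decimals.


Gradient descent on f(x,y) = 7*x^2 + 5*y^2.
Starting point: (3.637, 4.0912), alpha = 0.02
Step 1: grad_x = 2*7*3.637 = 50.918, grad_y = 2*5*4.0912 = 40.912
  x_1 = 3.637 - 0.02*50.918 = 2.6186
  y_1 = 4.0912 - 0.02*40.912 = 3.273
Step 2: grad_x = 2*7*2.6186 = 36.661, grad_y = 2*5*3.273 = 32.7296
  x_2 = 2.6186 - 0.02*36.661 = 1.8854
  y_2 = 3.273 - 0.02*32.7296 = 2.6184
Step 3: grad_x = 2*7*1.8854 = 26.3959, grad_y = 2*5*2.6184 = 26.1837
  x_3 = 1.8854 - 0.02*26.3959 = 1.3575
  y_3 = 2.6184 - 0.02*26.1837 = 2.0947
f(1.3575, 2.0947) = 7*1.3575^2 + 5*2.0947^2 = 34.8384


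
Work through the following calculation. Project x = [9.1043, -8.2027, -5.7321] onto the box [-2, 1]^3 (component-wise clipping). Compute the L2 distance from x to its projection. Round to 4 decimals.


Project each component onto [-2, 1].
clip(9.1043) = 1.0, clip(-8.2027) = -2.0, clip(-5.7321) = -2.0
Projection = [1.0, -2.0, -2.0]
Squared diffs: [65.6797, 38.4735, 13.9286]
Distance = sqrt(118.0818) = 10.8665


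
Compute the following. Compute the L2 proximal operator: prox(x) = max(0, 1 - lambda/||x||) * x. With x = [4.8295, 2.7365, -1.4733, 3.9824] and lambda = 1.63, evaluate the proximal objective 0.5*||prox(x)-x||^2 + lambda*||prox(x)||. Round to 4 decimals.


Step 1: Compute ||x||.
||x|| = 6.9887
Step 2: Compute scaling factor.
scale = max(0, 1 - 1.63/6.9887) = 0.7668
Step 3: prox(x) = [3.7031, 2.0983, -1.1297, 3.0536]
||prox(x)|| = 5.3587
Step 4: Proximal objective.
0.5*||prox-x||^2 = 1.3285
lambda*||prox|| = 8.7347
Total = 10.0632


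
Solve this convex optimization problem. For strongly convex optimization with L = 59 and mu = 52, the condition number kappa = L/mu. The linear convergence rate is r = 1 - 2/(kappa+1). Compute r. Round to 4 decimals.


Step 1: Compute the condition number.
kappa = L/mu = 59/52 = 1.1346
Step 2: Compute the convergence rate.
r = 1 - 2/(kappa + 1) = 1 - 2*mu/(L + mu) = (L - mu)/(L + mu) = 7/111 = 0.0631


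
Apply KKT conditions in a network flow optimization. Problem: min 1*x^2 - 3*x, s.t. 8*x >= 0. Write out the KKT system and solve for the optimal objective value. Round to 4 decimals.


Step 1: Try lambda = 0 (constraint inactive).
Stationarity: 2*1*x - 3 = 0
x* = 3/(2*1) = 1.5
Check constraint: 8*1.5 = 12.0 >= 0 -- satisfied.
Step 2: Compute optimal value.
f(x*) = 1*1.5^2 - 3*1.5 = -2.25


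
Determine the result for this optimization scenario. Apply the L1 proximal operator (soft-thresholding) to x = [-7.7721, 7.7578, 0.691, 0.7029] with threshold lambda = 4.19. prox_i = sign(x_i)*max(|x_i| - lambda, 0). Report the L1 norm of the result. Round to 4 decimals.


Soft-thresholding with lambda = 4.19:
prox(-7.7721) = sign(-7.7721)*max(|-7.7721| - 4.19, 0) = -3.5821
prox(7.7578) = sign(7.7578)*max(|7.7578| - 4.19, 0) = 3.5678
prox(0.691) = sign(0.691)*max(|0.691| - 4.19, 0) = 0.0
prox(0.7029) = sign(0.7029)*max(|0.7029| - 4.19, 0) = 0.0
prox(x) = [-3.5821, 3.5678, 0.0, 0.0]
||prox(x)||_1 = 3.5821 + 3.5678 + 0.0 + 0.0 = 7.1499


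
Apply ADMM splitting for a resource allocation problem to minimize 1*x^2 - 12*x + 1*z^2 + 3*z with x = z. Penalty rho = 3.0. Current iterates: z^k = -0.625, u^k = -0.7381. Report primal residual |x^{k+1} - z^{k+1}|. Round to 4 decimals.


ADMM iteration with rho = 3.0, z^k = -0.625, u^k = -0.7381
Step 1: x-update.
Minimize 1*x^2 - 12*x + (3.0/2)*(x + 0.625 - 0.7381)^2
FOC: (2*1 + 3.0)*x = 12 + 3.0*(-0.625 + 0.7381)
x^{k+1} = 2.4679
Step 2: z-update.
Minimize 1*z^2 + 3*z + (3.0/2)*(2.4679 - z - 0.7381)^2
FOC: (2*1 + 3.0)*z = -3 + 3.0*(2.4679 - 0.7381)
z^{k+1} = 0.4379
Step 3: u-update.
u^{k+1} = -0.7381 + 2.4679 - 0.4379 = 1.2919
Step 4: Primal residual = |2.4679 - 0.4379| = 2.03


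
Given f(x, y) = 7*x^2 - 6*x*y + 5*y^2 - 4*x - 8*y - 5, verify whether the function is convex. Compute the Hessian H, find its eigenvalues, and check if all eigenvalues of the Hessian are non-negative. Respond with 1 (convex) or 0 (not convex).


The Hessian of f(x,y) = 7*x^2 - 6*x*y + 5*y^2 - 4*x - 8*y - 5 is:
H = [[14, -6], [-6, 10]]
Trace = 14 + 10 = 24
Determinant = 14*10 - (-6)^2 = 104
Discriminant = (24)^2 - 4*104 = 160.0
Eigenvalues: lambda_1 = 5.6754, lambda_2 = 18.3246
The function is convex.

1


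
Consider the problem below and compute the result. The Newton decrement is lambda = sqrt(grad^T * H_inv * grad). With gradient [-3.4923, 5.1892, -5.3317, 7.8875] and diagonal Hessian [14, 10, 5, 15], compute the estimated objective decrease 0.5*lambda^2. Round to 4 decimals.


Step 1: H is diagonal, so H^(-1) * g = [-0.2495, 0.5189, -1.0663, 0.5258].
Step 2: g^T H^(-1) g = sum_i g_i^2 / H_ii
  = (-3.4923)^2/14 + (5.1892)^2/10 + (-5.3317)^2/5 + (7.8875)^2/15
  = 0.8712 + 2.6928 + 5.6854 + 4.1475 = 13.3968
Step 3: Objective decrease = 0.5 * g^T H^(-1) g = 6.6984


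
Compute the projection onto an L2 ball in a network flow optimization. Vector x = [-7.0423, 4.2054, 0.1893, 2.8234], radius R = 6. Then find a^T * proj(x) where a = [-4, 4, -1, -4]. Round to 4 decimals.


Step 1: Compute ||x|| (intermediates to 6 decimals).
||x|| = sqrt((-7.0423)^2 + 4.2054^2 + 0.1893^2 + 2.8234^2) = 8.676797
Step 2: Project.
Since ||x|| > R, scale = R/||x|| = 6/8.676797 = 0.691499, proj(x) = scale * x
proj(x) = [-4.869743, 2.90803, 0.130901, 1.952378]
Step 3: Dot product.
a^T * proj(x) = -4*(-4.869743) + 4*2.90803 - 1*0.130901 - 4*1.952378 = 23.1707


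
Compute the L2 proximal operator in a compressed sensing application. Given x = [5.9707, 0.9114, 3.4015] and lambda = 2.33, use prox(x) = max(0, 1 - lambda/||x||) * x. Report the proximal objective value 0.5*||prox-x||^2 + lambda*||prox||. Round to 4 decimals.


Step 1: Compute ||x||.
||x|| = 6.9318
Step 2: Compute scaling factor.
scale = max(0, 1 - 2.33/6.9318) = 0.6639
Step 3: prox(x) = [3.9638, 0.6051, 2.2581]
||prox(x)|| = 4.6018
Step 4: Proximal objective.
0.5*||prox-x||^2 = 2.7145
lambda*||prox|| = 10.7222
Total = 13.4367


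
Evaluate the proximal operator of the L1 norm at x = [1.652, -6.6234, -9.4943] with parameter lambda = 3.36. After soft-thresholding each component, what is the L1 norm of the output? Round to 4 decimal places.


Soft-thresholding with lambda = 3.36:
prox(1.652) = sign(1.652)*max(|1.652| - 3.36, 0) = 0.0
prox(-6.6234) = sign(-6.6234)*max(|-6.6234| - 3.36, 0) = -3.2634
prox(-9.4943) = sign(-9.4943)*max(|-9.4943| - 3.36, 0) = -6.1343
prox(x) = [0.0, -3.2634, -6.1343]
||prox(x)||_1 = 0.0 + 3.2634 + 6.1343 = 9.3977


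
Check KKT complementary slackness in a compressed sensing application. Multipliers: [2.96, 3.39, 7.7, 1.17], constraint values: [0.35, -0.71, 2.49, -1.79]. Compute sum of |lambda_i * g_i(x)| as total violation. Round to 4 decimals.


KKT complementary slackness check:
lambda_1 * g_1 = 2.96 * 0.35 = 1.036
lambda_2 * g_2 = 3.39 * -0.71 = -2.4069
lambda_3 * g_3 = 7.7 * 2.49 = 19.173
lambda_4 * g_4 = 1.17 * -1.79 = -2.0943
Total violation = 1.036 + 2.4069 + 19.173 + 2.0943 = 24.7102


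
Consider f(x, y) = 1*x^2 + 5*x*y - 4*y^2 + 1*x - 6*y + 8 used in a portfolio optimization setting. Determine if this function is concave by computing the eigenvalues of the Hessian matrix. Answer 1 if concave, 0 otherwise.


The Hessian of f(x,y) = 1*x^2 + 5*x*y - 4*y^2 + 1*x - 6*y + 8 is:
H = [[2, 5], [5, -8]]
Trace = 2 - 8 = -6
Determinant = 2*-8 - (5)^2 = -41
Discriminant = (-6)^2 - 4*-41 = 200.0
Eigenvalues: lambda_1 = -10.0711, lambda_2 = 4.0711
The function is not concave.

0


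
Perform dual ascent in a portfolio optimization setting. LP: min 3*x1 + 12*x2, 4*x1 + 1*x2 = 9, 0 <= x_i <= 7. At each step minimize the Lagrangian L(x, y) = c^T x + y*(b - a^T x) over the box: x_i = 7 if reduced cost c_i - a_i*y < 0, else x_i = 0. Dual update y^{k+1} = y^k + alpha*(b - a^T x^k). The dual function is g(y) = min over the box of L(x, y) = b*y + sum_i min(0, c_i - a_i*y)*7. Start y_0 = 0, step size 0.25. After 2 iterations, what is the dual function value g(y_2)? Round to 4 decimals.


Dual ascent for LP: min 3*x1 + 12*x2, 4*x1 + 1*x2 = 9, 0 <= x_i <= 7
Step 1: y^k = 0.0, reduced costs: (3.0, 12.0)
  x^k = (0.0, 0.0), subgradient = b - a^T x = 9.0
  y^{k+1} = 0.0 + 0.25*9.0 = 2.25
Step 2: y^k = 2.25, reduced costs: (-6.0, 9.75)
  x^k = (7.0, 0.0), subgradient = b - a^T x = -19.0
  y^{k+1} = 2.25 + 0.25*-19.0 = -2.5
Dual objective at y_2 = -2.5: reduced costs (13.0, 14.5), box minimizer x = (0.0, 0.0)
g(y_2) = b*y + (c1 - a1*y)*x1 + (c2 - a2*y)*x2 = 9*(-2.5) + 13.0*0.0 + 14.5*0.0 = -22.5 + 0.0 + 0.0 = -22.5
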